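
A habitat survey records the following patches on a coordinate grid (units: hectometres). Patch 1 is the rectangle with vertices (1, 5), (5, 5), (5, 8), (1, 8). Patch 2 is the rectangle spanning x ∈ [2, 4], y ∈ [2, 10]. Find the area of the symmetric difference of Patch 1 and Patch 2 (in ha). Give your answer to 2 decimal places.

|Patch 1∩Patch 2|: x∈[2,4], y∈[5,8] → 2·3 = 6.
|Patch 1 △ Patch 2| = |Patch 1| + |Patch 2| − 2·|Patch 1∩Patch 2| = 12 + 16 − 12 = 16.00.

16.00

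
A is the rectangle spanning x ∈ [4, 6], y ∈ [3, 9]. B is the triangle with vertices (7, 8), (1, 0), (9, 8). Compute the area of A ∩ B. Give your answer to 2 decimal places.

The intersection is the polygon with vertices (6,5), (4,3), (4,4), (6,6.667).
By the shoelace formula its area is 2.67.

2.67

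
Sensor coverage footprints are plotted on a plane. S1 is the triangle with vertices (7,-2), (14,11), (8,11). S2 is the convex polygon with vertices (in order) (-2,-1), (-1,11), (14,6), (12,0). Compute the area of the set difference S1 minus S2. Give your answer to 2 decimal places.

19.28

|S1| = 39, |S1∩S2| = 19.7177.
|S1 ∖ S2| = |S1| − |S1∩S2| = 39 − 19.7177 = 19.28.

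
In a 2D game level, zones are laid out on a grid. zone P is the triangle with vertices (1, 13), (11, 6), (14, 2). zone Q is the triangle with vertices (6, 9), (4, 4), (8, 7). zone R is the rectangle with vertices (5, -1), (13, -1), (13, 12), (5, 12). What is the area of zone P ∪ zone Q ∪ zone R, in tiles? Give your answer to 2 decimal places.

By inclusion–exclusion:
Individual areas: |zone P| = 9.5, |zone Q| = 7, |zone R| = 104.
|zone P∩zone Q| = 0.181.
|zone P∩zone R| = 8.0872.
|zone Q∩zone R| = 6.125.
|zone P∩zone Q∩zone R| = 0.181.
|zone P ∪ zone Q ∪ zone R| = 120.5 − 14.3932 + 0.181 = 106.29.

106.29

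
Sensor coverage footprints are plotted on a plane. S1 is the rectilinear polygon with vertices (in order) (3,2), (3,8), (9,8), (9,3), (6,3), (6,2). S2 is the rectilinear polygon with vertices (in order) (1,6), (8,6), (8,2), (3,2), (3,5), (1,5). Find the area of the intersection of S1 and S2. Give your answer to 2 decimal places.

18.00

The intersection is the polygon with vertices (3,5), (3,6), (8,6), (8,3), (6,3), (6,2), (3,2).
By the shoelace formula its area is 18.00.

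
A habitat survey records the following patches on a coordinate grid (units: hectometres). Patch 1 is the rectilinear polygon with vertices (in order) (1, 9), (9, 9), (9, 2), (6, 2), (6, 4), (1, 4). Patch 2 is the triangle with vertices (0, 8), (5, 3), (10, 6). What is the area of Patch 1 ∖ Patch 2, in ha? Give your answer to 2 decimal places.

28.00

|Patch 1| = 46, |Patch 1∩Patch 2| = 18.
|Patch 1 ∖ Patch 2| = |Patch 1| − |Patch 1∩Patch 2| = 46 − 18 = 28.00.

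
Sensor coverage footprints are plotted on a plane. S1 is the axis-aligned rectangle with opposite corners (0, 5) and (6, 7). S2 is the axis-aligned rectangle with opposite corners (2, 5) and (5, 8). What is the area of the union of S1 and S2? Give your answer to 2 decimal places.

15.00

By inclusion–exclusion:
Individual areas: |S1| = 12, |S2| = 9.
|S1∩S2|: x∈[2,5], y∈[5,7] → 3·2 = 6.
|S1 ∪ S2| = 21 − 6 = 15.00.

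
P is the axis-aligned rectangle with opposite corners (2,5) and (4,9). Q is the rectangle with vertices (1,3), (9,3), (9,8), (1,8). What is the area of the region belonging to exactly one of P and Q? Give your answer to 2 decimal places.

36.00

|P∩Q|: x∈[2,4], y∈[5,8] → 2·3 = 6.
|P △ Q| = |P| + |Q| − 2·|P∩Q| = 8 + 40 − 12 = 36.00.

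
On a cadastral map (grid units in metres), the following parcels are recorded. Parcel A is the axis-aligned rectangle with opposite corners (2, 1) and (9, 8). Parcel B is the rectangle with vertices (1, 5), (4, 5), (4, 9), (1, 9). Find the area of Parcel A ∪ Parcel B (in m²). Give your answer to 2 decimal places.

55.00

By inclusion–exclusion:
Individual areas: |Parcel A| = 49, |Parcel B| = 12.
|Parcel A∩Parcel B|: x∈[2,4], y∈[5,8] → 2·3 = 6.
|Parcel A ∪ Parcel B| = 61 − 6 = 55.00.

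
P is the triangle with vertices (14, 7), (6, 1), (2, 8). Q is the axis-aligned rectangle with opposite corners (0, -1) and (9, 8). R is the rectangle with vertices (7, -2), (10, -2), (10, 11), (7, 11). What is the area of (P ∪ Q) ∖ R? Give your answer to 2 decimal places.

|P ∪ Q| = 91.4167.
|(P ∪ Q) ∩ R| = 21.75.
|(P ∪ Q) ∖ R| = 91.4167 − 21.75 = 69.67.

69.67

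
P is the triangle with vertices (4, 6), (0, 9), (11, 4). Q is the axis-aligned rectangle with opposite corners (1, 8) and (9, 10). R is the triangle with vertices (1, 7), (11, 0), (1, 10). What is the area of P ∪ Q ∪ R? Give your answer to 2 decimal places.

32.61

By inclusion–exclusion:
Individual areas: |P| = 6.5, |Q| = 16, |R| = 15.
|P∩Q| = 0.2856.
|P∩R| = 2.8856.
|Q∩R| = 2.
|P∩Q∩R| = 0.2856.
|P ∪ Q ∪ R| = 37.5 − 5.1712 + 0.2856 = 32.61.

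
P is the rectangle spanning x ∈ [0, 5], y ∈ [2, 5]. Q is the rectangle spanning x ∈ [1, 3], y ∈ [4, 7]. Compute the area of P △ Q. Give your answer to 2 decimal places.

17.00

|P∩Q|: x∈[1,3], y∈[4,5] → 2·1 = 2.
|P △ Q| = |P| + |Q| − 2·|P∩Q| = 15 + 6 − 4 = 17.00.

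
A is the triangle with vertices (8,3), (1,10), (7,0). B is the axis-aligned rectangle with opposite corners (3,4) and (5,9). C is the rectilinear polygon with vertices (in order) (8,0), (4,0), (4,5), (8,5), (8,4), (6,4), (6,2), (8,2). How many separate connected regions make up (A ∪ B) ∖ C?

2

(A ∪ B) ∖ C splits into 2 disjoint pieces (area 3.3333, area 10.8333).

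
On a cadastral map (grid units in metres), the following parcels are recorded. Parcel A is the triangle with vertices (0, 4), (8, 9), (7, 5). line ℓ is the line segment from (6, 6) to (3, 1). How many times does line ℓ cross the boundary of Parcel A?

The segment meets the boundary at (5.25,4.75).

1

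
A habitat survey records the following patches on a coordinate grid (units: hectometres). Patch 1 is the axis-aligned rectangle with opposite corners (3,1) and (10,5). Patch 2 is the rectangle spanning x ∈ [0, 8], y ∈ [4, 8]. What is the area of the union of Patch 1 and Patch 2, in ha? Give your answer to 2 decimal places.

55.00

By inclusion–exclusion:
Individual areas: |Patch 1| = 28, |Patch 2| = 32.
|Patch 1∩Patch 2|: x∈[3,8], y∈[4,5] → 5·1 = 5.
|Patch 1 ∪ Patch 2| = 60 − 5 = 55.00.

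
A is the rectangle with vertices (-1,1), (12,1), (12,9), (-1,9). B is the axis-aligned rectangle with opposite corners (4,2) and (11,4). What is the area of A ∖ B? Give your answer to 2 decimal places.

90.00

|A∩B|: x∈[4,11], y∈[2,4] → 7·2 = 14.
|A| = 104.
|A ∖ B| = |A| − |A∩B| = 104 − 14 = 90.00.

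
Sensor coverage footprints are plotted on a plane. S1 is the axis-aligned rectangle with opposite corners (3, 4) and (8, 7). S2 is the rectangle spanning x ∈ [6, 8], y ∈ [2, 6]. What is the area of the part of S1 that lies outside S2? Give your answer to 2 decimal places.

11.00

|S1∩S2|: x∈[6,8], y∈[4,6] → 2·2 = 4.
|S1| = 15.
|S1 ∖ S2| = |S1| − |S1∩S2| = 15 − 4 = 11.00.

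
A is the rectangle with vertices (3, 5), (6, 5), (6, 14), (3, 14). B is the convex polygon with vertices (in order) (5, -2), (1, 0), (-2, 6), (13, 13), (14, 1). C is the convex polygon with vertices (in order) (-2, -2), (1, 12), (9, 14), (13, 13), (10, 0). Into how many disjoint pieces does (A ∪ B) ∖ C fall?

(A ∪ B) ∖ C splits into 3 disjoint pieces (area 3.375, area 29.9375, area 2.819).

3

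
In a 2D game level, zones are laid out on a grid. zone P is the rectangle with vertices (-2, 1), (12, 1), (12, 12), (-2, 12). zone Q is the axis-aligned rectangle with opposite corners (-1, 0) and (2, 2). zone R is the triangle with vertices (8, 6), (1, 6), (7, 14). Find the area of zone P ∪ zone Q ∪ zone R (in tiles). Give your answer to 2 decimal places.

By inclusion–exclusion:
Individual areas: |zone P| = 154, |zone Q| = 6, |zone R| = 28.
|zone P∩zone Q|: x∈[-1,2], y∈[1,2] → 3·1 = 3.
|zone P∩zone R| = 26.25.
|zone Q∩zone R| = 0.
|zone P∩zone Q∩zone R| = 0.
|zone P ∪ zone Q ∪ zone R| = 188 − 29.25 + 0 = 158.75.

158.75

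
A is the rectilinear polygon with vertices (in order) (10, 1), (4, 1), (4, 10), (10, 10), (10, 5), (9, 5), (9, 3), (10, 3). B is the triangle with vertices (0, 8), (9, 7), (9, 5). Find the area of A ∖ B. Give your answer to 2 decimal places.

44.78

|A| = 52, |A∩B| = 7.2222.
|A ∖ B| = |A| − |A∩B| = 52 − 7.2222 = 44.78.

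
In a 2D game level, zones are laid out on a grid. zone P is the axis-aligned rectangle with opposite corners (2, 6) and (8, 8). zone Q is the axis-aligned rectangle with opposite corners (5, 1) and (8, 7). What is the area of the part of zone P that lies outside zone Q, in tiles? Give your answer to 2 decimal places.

9.00

|zone P∩zone Q|: x∈[5,8], y∈[6,7] → 3·1 = 3.
|zone P| = 12.
|zone P ∖ zone Q| = |zone P| − |zone P∩zone Q| = 12 − 3 = 9.00.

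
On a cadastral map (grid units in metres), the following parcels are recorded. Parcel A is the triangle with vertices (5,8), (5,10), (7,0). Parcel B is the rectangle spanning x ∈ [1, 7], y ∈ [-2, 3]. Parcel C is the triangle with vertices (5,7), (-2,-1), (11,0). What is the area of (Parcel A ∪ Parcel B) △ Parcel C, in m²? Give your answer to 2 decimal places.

36.54

|Parcel A ∪ Parcel B| = 31.775.
|(Parcel A ∪ Parcel B) ∩ Parcel C| = 21.8655.
|(Parcel A ∪ Parcel B) △ Parcel C| = 31.775 + 48.5 − 43.7309 = 36.54.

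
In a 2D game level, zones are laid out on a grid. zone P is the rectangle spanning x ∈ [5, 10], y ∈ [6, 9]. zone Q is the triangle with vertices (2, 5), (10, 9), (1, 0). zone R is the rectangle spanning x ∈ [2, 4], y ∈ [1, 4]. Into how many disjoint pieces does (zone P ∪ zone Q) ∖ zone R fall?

1

(zone P ∪ zone Q) ∖ zone R is a single connected region.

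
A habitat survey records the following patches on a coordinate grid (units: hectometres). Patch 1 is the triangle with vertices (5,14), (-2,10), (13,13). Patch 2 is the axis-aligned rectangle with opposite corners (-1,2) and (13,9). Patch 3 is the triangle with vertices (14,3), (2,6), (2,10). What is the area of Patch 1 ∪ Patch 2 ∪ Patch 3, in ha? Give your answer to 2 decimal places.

By inclusion–exclusion:
Individual areas: |Patch 1| = 19.5, |Patch 2| = 98, |Patch 3| = 24.
|Patch 1∩Patch 2| = 0.
|Patch 1∩Patch 3| = 0.
|Patch 2∩Patch 3| = 22.9762.
|Patch 1∩Patch 2∩Patch 3| = 0.
|Patch 1 ∪ Patch 2 ∪ Patch 3| = 141.5 − 22.9762 + 0 = 118.52.

118.52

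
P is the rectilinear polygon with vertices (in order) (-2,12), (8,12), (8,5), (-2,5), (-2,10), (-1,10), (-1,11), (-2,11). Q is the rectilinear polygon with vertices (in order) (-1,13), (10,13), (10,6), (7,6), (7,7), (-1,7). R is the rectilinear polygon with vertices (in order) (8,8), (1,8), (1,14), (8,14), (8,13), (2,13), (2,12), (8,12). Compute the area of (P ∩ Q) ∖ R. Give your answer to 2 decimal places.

|P ∩ Q| = 46.
|(P ∩ Q) ∩ R| = 28.
|(P ∩ Q) ∖ R| = 46 − 28 = 18.00.

18.00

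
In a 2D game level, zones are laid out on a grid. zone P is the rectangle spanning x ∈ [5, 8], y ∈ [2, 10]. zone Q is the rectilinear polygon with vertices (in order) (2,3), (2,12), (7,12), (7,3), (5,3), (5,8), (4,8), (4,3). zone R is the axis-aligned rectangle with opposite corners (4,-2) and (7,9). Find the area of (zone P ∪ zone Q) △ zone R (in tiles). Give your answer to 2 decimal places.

|zone P ∪ zone Q| = 50.
|(zone P ∪ zone Q) ∩ zone R| = 15.
|(zone P ∪ zone Q) △ zone R| = 50 + 33 − 30 = 53.00.

53.00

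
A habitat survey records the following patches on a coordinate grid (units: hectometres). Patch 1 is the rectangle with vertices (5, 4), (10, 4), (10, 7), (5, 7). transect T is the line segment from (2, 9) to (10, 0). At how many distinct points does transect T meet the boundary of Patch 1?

The segment meets the boundary at (5,5.625), (6.444,4).

2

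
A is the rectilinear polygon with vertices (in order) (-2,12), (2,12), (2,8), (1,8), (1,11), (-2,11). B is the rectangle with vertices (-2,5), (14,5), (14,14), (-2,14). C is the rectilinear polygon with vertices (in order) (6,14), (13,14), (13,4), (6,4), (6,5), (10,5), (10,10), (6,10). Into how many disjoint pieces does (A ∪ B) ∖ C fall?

(A ∪ B) ∖ C splits into 2 disjoint pieces (area 92, area 9).

2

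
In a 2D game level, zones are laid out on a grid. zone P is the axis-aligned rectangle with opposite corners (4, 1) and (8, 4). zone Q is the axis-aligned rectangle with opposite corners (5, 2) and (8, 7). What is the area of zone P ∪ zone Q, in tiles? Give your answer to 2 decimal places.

21.00

By inclusion–exclusion:
Individual areas: |zone P| = 12, |zone Q| = 15.
|zone P∩zone Q|: x∈[5,8], y∈[2,4] → 3·2 = 6.
|zone P ∪ zone Q| = 27 − 6 = 21.00.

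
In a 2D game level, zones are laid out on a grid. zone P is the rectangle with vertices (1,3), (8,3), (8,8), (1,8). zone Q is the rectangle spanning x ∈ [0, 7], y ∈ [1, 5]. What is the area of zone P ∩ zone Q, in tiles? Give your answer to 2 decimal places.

|zone P∩zone Q|: x∈[1,7], y∈[3,5] → 6·2 = 12.

12.00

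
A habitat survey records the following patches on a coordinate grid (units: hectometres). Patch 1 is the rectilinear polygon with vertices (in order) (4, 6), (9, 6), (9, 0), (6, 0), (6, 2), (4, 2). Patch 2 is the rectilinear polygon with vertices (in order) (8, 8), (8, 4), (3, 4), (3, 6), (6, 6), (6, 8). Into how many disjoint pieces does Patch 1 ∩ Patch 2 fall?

1

Patch 1 ∩ Patch 2 is a single connected region.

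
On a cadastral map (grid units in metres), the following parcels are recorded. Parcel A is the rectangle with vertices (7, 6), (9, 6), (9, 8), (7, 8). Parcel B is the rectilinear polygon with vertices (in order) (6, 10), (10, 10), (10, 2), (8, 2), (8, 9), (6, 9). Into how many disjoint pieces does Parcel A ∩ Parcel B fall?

Parcel A ∩ Parcel B is a single connected region.

1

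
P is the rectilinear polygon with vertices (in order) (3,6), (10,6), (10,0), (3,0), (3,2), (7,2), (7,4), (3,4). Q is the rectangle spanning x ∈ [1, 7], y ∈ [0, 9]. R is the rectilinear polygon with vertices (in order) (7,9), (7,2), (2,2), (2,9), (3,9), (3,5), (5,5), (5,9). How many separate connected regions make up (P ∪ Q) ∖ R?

2

(P ∪ Q) ∖ R splits into 2 disjoint pieces (area 37, area 8).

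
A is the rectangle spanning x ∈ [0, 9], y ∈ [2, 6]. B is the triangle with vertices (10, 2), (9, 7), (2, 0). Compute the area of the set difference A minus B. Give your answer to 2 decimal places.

24.00

|A| = 36, |A∩B| = 12.
|A ∖ B| = |A| − |A∩B| = 36 − 12 = 24.00.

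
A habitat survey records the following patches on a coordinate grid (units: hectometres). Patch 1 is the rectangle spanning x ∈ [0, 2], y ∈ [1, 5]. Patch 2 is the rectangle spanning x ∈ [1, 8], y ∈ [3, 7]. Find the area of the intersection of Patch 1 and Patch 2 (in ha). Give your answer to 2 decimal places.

|Patch 1∩Patch 2|: x∈[1,2], y∈[3,5] → 1·2 = 2.

2.00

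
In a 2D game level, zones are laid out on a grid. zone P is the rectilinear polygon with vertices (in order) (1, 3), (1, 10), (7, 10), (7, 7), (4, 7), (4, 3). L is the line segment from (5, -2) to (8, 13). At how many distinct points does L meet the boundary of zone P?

2

The segment meets the boundary at (7,8), (6.8,7).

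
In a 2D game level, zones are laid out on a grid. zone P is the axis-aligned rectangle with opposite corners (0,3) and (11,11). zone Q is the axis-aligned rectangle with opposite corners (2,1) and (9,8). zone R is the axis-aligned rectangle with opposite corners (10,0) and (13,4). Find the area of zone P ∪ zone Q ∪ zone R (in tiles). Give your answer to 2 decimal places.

By inclusion–exclusion:
Individual areas: |zone P| = 88, |zone Q| = 49, |zone R| = 12.
|zone P∩zone Q|: x∈[2,9], y∈[3,8] → 7·5 = 35.
|zone P∩zone R|: x∈[10,11], y∈[3,4] → 1·1 = 1.
|zone Q∩zone R| = 0 (no overlap).
|zone P∩zone Q∩zone R| = 0.
|zone P ∪ zone Q ∪ zone R| = 149 − 36 + 0 = 113.00.

113.00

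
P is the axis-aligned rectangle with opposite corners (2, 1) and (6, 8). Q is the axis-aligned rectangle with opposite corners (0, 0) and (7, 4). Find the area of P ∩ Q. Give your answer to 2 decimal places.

12.00

|P∩Q|: x∈[2,6], y∈[1,4] → 4·3 = 12.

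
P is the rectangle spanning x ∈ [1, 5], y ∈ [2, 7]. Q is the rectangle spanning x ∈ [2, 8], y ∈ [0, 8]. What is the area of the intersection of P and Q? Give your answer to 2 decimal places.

|P∩Q|: x∈[2,5], y∈[2,7] → 3·5 = 15.

15.00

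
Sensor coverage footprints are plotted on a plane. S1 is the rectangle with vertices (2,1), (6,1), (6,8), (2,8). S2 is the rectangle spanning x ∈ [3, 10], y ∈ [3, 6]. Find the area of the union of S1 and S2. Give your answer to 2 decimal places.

By inclusion–exclusion:
Individual areas: |S1| = 28, |S2| = 21.
|S1∩S2|: x∈[3,6], y∈[3,6] → 3·3 = 9.
|S1 ∪ S2| = 49 − 9 = 40.00.

40.00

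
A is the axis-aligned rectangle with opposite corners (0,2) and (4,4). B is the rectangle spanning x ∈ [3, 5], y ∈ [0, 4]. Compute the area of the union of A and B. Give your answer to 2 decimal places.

By inclusion–exclusion:
Individual areas: |A| = 8, |B| = 8.
|A∩B|: x∈[3,4], y∈[2,4] → 1·2 = 2.
|A ∪ B| = 16 − 2 = 14.00.

14.00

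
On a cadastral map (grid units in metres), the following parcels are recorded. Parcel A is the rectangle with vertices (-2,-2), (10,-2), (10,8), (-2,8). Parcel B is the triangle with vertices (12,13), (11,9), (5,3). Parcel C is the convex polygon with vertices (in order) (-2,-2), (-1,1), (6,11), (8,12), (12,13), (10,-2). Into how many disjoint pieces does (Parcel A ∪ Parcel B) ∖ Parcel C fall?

(Parcel A ∪ Parcel B) ∖ Parcel C is a single connected region.

1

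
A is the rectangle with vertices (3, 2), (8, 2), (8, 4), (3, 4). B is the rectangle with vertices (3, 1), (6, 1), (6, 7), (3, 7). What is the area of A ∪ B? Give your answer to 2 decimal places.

22.00

By inclusion–exclusion:
Individual areas: |A| = 10, |B| = 18.
|A∩B|: x∈[3,6], y∈[2,4] → 3·2 = 6.
|A ∪ B| = 28 − 6 = 22.00.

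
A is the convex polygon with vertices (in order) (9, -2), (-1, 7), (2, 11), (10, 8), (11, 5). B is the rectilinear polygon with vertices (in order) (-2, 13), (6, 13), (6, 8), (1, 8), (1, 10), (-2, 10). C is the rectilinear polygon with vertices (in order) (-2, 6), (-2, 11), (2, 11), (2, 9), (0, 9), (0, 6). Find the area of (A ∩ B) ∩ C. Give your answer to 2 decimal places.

1.33

The region (A ∩ B) ∩ C is the polygon with vertices (1,9.667), (2,11), (2,9), (1,9).
By the shoelace formula its area is 1.33.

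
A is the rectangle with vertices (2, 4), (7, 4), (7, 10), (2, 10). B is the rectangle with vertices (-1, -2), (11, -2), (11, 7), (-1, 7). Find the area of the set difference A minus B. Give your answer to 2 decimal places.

15.00

|A∩B|: x∈[2,7], y∈[4,7] → 5·3 = 15.
|A| = 30.
|A ∖ B| = |A| − |A∩B| = 30 − 15 = 15.00.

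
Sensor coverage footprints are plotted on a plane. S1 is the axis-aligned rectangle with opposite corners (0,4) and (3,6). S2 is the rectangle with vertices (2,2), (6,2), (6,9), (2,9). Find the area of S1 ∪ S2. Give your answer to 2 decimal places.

32.00

By inclusion–exclusion:
Individual areas: |S1| = 6, |S2| = 28.
|S1∩S2|: x∈[2,3], y∈[4,6] → 1·2 = 2.
|S1 ∪ S2| = 34 − 2 = 32.00.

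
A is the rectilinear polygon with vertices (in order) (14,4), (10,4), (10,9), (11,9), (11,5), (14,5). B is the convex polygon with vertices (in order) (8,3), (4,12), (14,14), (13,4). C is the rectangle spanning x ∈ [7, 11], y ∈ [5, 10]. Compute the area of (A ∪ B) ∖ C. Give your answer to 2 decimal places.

|A ∪ B| = 74.45.
|(A ∪ B) ∩ C| = 19.9861.
|(A ∪ B) ∖ C| = 74.45 − 19.9861 = 54.46.

54.46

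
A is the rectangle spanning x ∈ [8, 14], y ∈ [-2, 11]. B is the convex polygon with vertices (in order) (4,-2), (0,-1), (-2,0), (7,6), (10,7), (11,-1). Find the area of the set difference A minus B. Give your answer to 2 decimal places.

58.02

|A| = 78, |A∩B| = 19.9762.
|A ∖ B| = |A| − |A∩B| = 78 − 19.9762 = 58.02.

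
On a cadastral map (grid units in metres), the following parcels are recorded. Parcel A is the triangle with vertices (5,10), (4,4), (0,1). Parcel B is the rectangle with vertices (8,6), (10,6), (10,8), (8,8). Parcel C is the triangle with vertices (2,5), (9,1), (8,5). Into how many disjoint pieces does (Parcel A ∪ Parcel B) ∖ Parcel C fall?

(Parcel A ∪ Parcel B) ∖ Parcel C splits into 3 disjoint pieces (area 4.8611, area 4.4311, area 4).

3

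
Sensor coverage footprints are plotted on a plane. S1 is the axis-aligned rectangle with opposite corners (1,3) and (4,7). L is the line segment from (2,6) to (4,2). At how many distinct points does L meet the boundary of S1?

1

The segment meets the boundary at (3.5,3).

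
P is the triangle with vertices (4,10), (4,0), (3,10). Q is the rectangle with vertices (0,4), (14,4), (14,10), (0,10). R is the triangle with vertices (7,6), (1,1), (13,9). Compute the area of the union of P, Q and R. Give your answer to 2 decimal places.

86.01

By inclusion–exclusion:
Individual areas: |P| = 5, |Q| = 84, |R| = 6.
|P∩Q| = 4.2.
|P∩R| = 0.1435.
|Q∩R| = 4.65.
|P∩Q∩R| = 0.
|P ∪ Q ∪ R| = 95 − 8.9935 + 0 = 86.01.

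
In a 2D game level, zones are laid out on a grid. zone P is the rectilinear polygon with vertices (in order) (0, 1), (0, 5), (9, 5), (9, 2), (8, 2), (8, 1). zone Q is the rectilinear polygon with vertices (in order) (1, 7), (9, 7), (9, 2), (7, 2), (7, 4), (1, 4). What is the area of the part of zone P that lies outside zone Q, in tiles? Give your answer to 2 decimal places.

23.00

|zone P| = 35, |zone P∩zone Q| = 12.
|zone P ∖ zone Q| = |zone P| − |zone P∩zone Q| = 35 − 12 = 23.00.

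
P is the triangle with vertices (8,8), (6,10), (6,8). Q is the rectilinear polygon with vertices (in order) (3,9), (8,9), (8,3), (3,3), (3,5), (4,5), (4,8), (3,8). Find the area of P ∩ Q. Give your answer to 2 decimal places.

The intersection is the polygon with vertices (8,8), (6,8), (6,9), (7,9).
By the shoelace formula its area is 1.50.

1.50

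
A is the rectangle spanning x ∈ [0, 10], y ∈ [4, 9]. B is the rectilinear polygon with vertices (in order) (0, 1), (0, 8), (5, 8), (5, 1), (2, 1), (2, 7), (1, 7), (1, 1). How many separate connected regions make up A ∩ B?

A ∩ B is a single connected region.

1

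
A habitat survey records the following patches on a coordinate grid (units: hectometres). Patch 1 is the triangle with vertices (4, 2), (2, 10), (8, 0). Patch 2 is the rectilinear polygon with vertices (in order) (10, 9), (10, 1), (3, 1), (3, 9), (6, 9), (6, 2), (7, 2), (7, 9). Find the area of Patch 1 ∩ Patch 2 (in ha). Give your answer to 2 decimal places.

11.60

The intersection is the polygon with vertices (3,6), (3,8.333), (6,3.333), (6,2), (6.8,2), (7.4,1), (6,1), (4,2).
By the shoelace formula its area is 11.60.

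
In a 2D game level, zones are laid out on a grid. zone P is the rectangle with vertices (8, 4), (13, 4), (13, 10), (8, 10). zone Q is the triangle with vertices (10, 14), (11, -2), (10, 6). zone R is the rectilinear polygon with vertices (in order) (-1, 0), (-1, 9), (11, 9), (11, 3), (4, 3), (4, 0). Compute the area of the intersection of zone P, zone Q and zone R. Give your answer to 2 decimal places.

2.09

The intersection is the polygon with vertices (10.625,4), (10.25,4), (10,6), (10,9), (10.312,9).
By the shoelace formula its area is 2.09.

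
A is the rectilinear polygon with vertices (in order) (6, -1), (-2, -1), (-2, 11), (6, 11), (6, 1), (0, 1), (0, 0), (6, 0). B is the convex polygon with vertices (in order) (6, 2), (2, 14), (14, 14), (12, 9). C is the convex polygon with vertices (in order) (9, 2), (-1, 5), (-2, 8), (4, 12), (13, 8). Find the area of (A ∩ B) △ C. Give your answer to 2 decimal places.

|A ∩ B| = 13.5.
|(A ∩ B) ∩ C| = 13.35.
|(A ∩ B) △ C| = 13.5 + 88.5 − 26.7 = 75.30.

75.30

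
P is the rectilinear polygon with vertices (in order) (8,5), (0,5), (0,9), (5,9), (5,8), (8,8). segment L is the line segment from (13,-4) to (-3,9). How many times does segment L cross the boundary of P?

The segment meets the boundary at (1.923,5), (0,6.562).

2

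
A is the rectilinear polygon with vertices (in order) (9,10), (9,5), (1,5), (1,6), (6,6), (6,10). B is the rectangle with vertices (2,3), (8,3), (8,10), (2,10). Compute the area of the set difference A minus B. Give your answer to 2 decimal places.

6.00

|A| = 20, |A∩B| = 14.
|A ∖ B| = |A| − |A∩B| = 20 − 14 = 6.00.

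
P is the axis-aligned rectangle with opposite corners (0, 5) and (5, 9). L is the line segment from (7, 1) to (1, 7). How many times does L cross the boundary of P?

1

The segment meets the boundary at (3,5).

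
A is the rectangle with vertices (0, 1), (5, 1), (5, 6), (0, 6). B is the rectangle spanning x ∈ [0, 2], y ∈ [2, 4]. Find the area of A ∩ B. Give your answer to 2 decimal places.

|A∩B|: x∈[0,2], y∈[2,4] → 2·2 = 4.

4.00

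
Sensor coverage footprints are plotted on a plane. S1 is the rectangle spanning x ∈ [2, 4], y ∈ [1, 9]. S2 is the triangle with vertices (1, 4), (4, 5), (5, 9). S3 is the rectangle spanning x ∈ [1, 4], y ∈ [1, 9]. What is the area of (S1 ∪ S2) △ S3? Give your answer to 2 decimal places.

8.92

|S1 ∪ S2| = 17.8333.
|(S1 ∪ S2) ∩ S3| = 16.4583.
|(S1 ∪ S2) △ S3| = 17.8333 + 24 − 32.9167 = 8.92.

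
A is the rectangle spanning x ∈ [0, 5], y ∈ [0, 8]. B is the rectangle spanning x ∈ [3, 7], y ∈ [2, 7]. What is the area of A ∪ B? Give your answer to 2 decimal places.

50.00

By inclusion–exclusion:
Individual areas: |A| = 40, |B| = 20.
|A∩B|: x∈[3,5], y∈[2,7] → 2·5 = 10.
|A ∪ B| = 60 − 10 = 50.00.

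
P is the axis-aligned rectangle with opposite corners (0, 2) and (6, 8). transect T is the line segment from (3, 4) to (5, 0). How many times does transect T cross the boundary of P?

The segment meets the boundary at (4,2).

1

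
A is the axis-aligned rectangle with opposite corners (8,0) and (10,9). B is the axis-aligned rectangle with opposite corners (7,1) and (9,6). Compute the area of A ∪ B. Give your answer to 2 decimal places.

23.00

By inclusion–exclusion:
Individual areas: |A| = 18, |B| = 10.
|A∩B|: x∈[8,9], y∈[1,6] → 1·5 = 5.
|A ∪ B| = 28 − 5 = 23.00.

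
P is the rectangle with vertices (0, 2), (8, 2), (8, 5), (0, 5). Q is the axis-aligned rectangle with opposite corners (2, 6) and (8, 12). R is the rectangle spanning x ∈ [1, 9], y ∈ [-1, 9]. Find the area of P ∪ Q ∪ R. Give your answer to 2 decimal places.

By inclusion–exclusion:
Individual areas: |P| = 24, |Q| = 36, |R| = 80.
|P∩Q| = 0 (no overlap).
|P∩R|: x∈[1,8], y∈[2,5] → 7·3 = 21.
|Q∩R|: x∈[2,8], y∈[6,9] → 6·3 = 18.
|P∩Q∩R| = 0.
|P ∪ Q ∪ R| = 140 − 39 + 0 = 101.00.

101.00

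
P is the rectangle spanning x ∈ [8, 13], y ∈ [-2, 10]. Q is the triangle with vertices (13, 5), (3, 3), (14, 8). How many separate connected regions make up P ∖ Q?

P ∖ Q splits into 2 disjoint pieces (area 32.5, area 17.9545).

2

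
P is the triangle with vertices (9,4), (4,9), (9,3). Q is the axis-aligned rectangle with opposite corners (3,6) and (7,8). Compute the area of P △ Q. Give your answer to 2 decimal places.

|P| = 2.5, |Q| = 8, |P∩Q| = 0.6667.
|P △ Q| = |P| + |Q| − 2·|P∩Q| = 2.5 + 8 − 1.3333 = 9.17.

9.17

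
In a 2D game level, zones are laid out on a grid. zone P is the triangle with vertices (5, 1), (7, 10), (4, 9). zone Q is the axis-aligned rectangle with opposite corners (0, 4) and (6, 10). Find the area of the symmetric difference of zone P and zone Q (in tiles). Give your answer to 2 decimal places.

30.79

|zone P| = 12.5, |zone Q| = 36, |zone P∩zone Q| = 8.8542.
|zone P △ zone Q| = |zone P| + |zone Q| − 2·|zone P∩zone Q| = 12.5 + 36 − 17.7083 = 30.79.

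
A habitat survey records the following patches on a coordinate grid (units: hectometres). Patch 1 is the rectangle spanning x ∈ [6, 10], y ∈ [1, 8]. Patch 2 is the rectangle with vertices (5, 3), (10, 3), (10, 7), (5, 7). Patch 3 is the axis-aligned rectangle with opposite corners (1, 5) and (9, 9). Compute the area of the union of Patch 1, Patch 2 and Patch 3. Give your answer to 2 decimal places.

By inclusion–exclusion:
Individual areas: |Patch 1| = 28, |Patch 2| = 20, |Patch 3| = 32.
|Patch 1∩Patch 2|: x∈[6,10], y∈[3,7] → 4·4 = 16.
|Patch 1∩Patch 3|: x∈[6,9], y∈[5,8] → 3·3 = 9.
|Patch 2∩Patch 3|: x∈[5,9], y∈[5,7] → 4·2 = 8.
|Patch 1∩Patch 2∩Patch 3| = 6.
|Patch 1 ∪ Patch 2 ∪ Patch 3| = 80 − 33 + 6 = 53.00.

53.00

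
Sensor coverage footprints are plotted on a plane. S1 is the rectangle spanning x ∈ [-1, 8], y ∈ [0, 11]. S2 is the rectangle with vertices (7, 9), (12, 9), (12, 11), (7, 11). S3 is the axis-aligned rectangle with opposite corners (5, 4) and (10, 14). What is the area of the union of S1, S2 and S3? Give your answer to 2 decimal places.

132.00

By inclusion–exclusion:
Individual areas: |S1| = 99, |S2| = 10, |S3| = 50.
|S1∩S2|: x∈[7,8], y∈[9,11] → 1·2 = 2.
|S1∩S3|: x∈[5,8], y∈[4,11] → 3·7 = 21.
|S2∩S3|: x∈[7,10], y∈[9,11] → 3·2 = 6.
|S1∩S2∩S3| = 2.
|S1 ∪ S2 ∪ S3| = 159 − 29 + 2 = 132.00.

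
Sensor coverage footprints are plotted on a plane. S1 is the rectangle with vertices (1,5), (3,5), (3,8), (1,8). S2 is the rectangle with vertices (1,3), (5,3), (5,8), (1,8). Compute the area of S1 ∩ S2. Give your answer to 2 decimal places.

|S1∩S2|: x∈[1,3], y∈[5,8] → 2·3 = 6.

6.00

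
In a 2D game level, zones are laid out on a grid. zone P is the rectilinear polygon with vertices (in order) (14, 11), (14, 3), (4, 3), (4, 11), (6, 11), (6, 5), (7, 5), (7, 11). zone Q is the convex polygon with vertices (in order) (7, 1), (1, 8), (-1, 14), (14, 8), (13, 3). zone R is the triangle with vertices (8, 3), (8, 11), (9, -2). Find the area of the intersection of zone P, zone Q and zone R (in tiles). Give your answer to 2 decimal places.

The intersection is the polygon with vertices (8.048,10.381), (8.615,3), (8,3), (8,10.4).
By the shoelace formula its area is 2.45.

2.45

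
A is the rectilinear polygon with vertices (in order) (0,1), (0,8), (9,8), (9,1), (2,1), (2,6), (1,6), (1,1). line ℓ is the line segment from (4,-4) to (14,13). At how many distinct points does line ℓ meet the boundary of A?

2

The segment meets the boundary at (9,4.5), (6.941,1).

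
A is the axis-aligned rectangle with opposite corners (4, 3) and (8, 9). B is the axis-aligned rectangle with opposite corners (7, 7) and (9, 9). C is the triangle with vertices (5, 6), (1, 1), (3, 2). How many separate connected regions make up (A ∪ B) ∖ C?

(A ∪ B) ∖ C is a single connected region.

1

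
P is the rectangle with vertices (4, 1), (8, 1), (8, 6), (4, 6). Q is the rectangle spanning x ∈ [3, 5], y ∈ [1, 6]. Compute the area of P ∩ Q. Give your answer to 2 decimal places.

5.00

|P∩Q|: x∈[4,5], y∈[1,6] → 1·5 = 5.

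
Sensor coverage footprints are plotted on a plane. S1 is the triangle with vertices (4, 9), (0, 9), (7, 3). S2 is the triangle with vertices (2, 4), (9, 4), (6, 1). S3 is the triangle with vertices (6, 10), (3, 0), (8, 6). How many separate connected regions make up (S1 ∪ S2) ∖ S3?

(S1 ∪ S2) ∖ S3 splits into 3 disjoint pieces (area 9.2699, area 6.1771, area 1.4816).

3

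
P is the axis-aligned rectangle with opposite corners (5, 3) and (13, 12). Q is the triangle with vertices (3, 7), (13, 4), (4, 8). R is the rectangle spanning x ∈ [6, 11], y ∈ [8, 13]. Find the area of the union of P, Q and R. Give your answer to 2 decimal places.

78.88

By inclusion–exclusion:
Individual areas: |P| = 72, |Q| = 6.5, |R| = 25.
|P∩Q| = 4.6222.
|P∩R|: x∈[6,11], y∈[8,12] → 5·4 = 20.
|Q∩R| = 0.
|P∩Q∩R| = 0.
|P ∪ Q ∪ R| = 103.5 − 24.6222 + 0 = 78.88.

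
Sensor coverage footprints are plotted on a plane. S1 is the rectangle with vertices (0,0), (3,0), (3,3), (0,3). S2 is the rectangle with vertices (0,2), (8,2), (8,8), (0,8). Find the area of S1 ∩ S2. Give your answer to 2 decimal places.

|S1∩S2|: x∈[0,3], y∈[2,3] → 3·1 = 3.

3.00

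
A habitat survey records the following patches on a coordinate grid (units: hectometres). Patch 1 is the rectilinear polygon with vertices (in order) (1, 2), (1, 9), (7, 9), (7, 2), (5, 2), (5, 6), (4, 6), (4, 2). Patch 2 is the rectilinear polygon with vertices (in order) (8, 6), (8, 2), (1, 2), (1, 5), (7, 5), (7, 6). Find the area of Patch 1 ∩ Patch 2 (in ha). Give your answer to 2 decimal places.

15.00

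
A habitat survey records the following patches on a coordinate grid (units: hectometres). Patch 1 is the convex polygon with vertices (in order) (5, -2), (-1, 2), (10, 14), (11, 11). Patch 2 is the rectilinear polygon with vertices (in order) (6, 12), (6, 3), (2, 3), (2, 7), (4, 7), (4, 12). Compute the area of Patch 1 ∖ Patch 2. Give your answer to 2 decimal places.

|Patch 1| = 73.5, |Patch 1∩Patch 2| = 17.7235.
|Patch 1 ∖ Patch 2| = |Patch 1| − |Patch 1∩Patch 2| = 73.5 − 17.7235 = 55.78.

55.78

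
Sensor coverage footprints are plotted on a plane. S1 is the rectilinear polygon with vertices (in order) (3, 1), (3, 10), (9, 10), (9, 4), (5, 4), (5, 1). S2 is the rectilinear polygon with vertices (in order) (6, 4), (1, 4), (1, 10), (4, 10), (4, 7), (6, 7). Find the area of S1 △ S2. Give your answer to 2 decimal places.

42.00

|S1| = 42, |S2| = 24, |S1∩S2| = 12.
|S1 △ S2| = |S1| + |S2| − 2·|S1∩S2| = 42 + 24 − 24 = 42.00.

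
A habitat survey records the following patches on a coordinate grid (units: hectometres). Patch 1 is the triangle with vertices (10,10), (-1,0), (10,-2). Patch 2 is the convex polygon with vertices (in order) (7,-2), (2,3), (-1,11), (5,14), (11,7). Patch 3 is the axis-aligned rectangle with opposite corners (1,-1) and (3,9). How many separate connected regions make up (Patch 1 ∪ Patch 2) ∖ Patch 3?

(Patch 1 ∪ Patch 2) ∖ Patch 3 splits into 2 disjoint pieces (area 108.0564, area 2.1818).

2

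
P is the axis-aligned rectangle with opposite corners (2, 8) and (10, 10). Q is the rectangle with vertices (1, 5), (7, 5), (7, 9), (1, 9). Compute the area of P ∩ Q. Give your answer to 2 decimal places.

|P∩Q|: x∈[2,7], y∈[8,9] → 5·1 = 5.

5.00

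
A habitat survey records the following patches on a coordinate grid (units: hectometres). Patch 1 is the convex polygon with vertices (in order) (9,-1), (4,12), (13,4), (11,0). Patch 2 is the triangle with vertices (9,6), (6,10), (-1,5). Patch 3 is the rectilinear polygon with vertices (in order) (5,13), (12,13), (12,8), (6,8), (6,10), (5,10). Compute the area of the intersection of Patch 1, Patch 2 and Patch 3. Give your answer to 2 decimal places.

The intersection is the polygon with vertices (7.5,8), (6,8), (6,10).
By the shoelace formula its area is 1.50.

1.50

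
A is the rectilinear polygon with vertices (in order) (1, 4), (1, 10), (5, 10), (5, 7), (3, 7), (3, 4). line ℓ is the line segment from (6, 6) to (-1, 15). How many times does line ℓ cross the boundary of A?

2

The segment meets the boundary at (2.889,10), (5,7.286).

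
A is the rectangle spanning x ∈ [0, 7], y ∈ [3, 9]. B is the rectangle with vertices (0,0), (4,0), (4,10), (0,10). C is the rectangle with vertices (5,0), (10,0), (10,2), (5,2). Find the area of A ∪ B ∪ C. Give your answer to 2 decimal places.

68.00

By inclusion–exclusion:
Individual areas: |A| = 42, |B| = 40, |C| = 10.
|A∩B|: x∈[0,4], y∈[3,9] → 4·6 = 24.
|A∩C| = 0 (no overlap).
|B∩C| = 0 (no overlap).
|A∩B∩C| = 0.
|A ∪ B ∪ C| = 92 − 24 + 0 = 68.00.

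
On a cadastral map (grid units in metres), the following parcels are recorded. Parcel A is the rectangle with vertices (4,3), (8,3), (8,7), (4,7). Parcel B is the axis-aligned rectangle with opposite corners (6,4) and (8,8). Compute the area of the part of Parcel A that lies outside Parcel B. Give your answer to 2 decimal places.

10.00

|Parcel A∩Parcel B|: x∈[6,8], y∈[4,7] → 2·3 = 6.
|Parcel A| = 16.
|Parcel A ∖ Parcel B| = |Parcel A| − |Parcel A∩Parcel B| = 16 − 6 = 10.00.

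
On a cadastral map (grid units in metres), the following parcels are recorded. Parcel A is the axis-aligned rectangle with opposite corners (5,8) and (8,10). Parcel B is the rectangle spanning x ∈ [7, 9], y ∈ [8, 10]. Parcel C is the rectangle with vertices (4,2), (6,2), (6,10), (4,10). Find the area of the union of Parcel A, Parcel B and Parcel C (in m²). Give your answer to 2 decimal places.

22.00

By inclusion–exclusion:
Individual areas: |Parcel A| = 6, |Parcel B| = 4, |Parcel C| = 16.
|Parcel A∩Parcel B|: x∈[7,8], y∈[8,10] → 1·2 = 2.
|Parcel A∩Parcel C|: x∈[5,6], y∈[8,10] → 1·2 = 2.
|Parcel B∩Parcel C| = 0 (no overlap).
|Parcel A∩Parcel B∩Parcel C| = 0.
|Parcel A ∪ Parcel B ∪ Parcel C| = 26 − 4 + 0 = 22.00.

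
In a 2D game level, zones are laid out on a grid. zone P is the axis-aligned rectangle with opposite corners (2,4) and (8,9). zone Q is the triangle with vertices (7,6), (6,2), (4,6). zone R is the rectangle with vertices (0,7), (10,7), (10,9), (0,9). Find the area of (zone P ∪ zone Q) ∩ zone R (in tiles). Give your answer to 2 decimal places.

12.00

The region (zone P ∪ zone Q) ∩ zone R is the polygon with vertices (2,9), (8,9), (8,7), (2,7).
By the shoelace formula its area is 12.00.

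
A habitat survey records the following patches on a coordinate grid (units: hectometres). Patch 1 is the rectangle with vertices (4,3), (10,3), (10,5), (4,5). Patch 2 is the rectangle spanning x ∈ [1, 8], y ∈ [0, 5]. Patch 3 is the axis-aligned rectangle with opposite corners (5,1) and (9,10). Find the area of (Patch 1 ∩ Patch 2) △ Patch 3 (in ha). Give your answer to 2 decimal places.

|Patch 1 ∩ Patch 2| = 8.
|(Patch 1 ∩ Patch 2) ∩ Patch 3| = 6.
|(Patch 1 ∩ Patch 2) △ Patch 3| = 8 + 36 − 12 = 32.00.

32.00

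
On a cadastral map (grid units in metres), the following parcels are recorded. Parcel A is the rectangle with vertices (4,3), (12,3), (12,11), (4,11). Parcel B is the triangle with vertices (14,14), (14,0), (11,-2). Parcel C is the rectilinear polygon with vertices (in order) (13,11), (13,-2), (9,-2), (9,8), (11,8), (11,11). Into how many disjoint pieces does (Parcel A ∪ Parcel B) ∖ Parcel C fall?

2

(Parcel A ∪ Parcel B) ∖ Parcel C splits into 2 disjoint pieces (area 46, area 11.6667).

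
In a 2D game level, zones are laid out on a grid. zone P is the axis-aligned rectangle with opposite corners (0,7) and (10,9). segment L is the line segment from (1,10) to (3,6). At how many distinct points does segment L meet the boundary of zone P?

2

The segment meets the boundary at (2.5,7), (1.5,9).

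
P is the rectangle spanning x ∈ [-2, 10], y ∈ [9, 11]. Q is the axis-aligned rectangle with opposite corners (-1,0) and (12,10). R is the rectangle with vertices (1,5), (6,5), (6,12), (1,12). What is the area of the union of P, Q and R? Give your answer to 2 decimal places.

By inclusion–exclusion:
Individual areas: |P| = 24, |Q| = 130, |R| = 35.
|P∩Q|: x∈[-1,10], y∈[9,10] → 11·1 = 11.
|P∩R|: x∈[1,6], y∈[9,11] → 5·2 = 10.
|Q∩R|: x∈[1,6], y∈[5,10] → 5·5 = 25.
|P∩Q∩R| = 5.
|P ∪ Q ∪ R| = 189 − 46 + 5 = 148.00.

148.00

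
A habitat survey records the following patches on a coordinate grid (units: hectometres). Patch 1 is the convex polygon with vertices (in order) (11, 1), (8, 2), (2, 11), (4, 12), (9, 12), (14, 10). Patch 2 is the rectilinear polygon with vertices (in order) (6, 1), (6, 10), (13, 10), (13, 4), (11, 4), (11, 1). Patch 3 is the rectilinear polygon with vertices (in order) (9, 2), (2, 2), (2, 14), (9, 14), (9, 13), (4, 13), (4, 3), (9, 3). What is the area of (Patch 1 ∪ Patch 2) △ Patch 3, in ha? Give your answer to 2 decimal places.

106.00

|Patch 1 ∪ Patch 2| = 86.
|(Patch 1 ∪ Patch 2) ∩ Patch 3| = 7.
|(Patch 1 ∪ Patch 2) △ Patch 3| = 86 + 34 − 14 = 106.00.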